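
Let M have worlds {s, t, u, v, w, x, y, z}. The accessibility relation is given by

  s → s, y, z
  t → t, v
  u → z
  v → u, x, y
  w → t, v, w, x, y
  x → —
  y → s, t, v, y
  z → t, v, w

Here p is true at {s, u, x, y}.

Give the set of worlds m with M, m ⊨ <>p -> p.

{s, t, u, x, y, z}

s: <>p is T, p is T. ✓
t: <>p is F, p is F. ✓
u: <>p is F, p is T. ✓
v: <>p is T, p is F. ✗
w: <>p is T, p is F. ✗
x: <>p is F, p is T. ✓
y: <>p is T, p is T. ✓
z: <>p is F, p is F. ✓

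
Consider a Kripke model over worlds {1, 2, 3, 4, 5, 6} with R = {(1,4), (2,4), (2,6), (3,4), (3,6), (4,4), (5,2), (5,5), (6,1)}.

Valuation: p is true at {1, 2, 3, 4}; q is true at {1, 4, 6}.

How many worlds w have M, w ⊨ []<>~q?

1: successors {4}; <>~q there: 4:F. ✗
2: successors {4, 6}; <>~q there: 4:F, 6:F. ✗
3: successors {4, 6}; <>~q there: 4:F, 6:F. ✗
4: successors {4}; <>~q there: 4:F. ✗
5: successors {2, 5}; <>~q there: 2:F, 5:T. ✗
6: successors {1}; <>~q there: 1:F. ✗
Satisfying worlds: ∅.

0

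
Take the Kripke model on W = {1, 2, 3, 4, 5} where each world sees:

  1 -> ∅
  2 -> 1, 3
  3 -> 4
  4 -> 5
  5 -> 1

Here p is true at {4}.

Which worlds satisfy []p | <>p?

{1, 3}

1: []p is T, <>p is F. ✓
2: []p is F, <>p is F. ✗
3: []p is T, <>p is T. ✓
4: []p is F, <>p is F. ✗
5: []p is F, <>p is F. ✗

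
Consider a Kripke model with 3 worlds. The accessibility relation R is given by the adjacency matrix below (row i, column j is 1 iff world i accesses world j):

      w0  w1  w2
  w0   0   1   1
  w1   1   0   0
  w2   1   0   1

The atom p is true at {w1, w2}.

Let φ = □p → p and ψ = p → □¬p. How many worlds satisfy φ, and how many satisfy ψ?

For □p → p:
w0: □p is T, p is F. ✗
w1: □p is F, p is T. ✓
w2: □p is F, p is T. ✓
— 2 worlds.
For p → □¬p:
w0: p is F, □¬p is F. ✓
w1: p is T, □¬p is T. ✓
w2: p is T, □¬p is F. ✗
— 2 worlds.

2 and 2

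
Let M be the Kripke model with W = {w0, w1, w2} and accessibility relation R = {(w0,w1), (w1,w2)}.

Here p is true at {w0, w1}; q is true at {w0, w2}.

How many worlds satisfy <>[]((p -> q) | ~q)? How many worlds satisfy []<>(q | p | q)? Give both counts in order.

2 and 2

For <>[]((p -> q) | ~q):
w0: successors {w1}; []((p -> q) | ~q) there: w1:T. ✓
w1: successors {w2}; []((p -> q) | ~q) there: w2:T. ✓
w2: no successors, so <>[]((p -> q) | ~q) fails. ✗
— 2 worlds.
For []<>(q | p | q):
w0: successors {w1}; <>(q | p | q) there: w1:T. ✓
w1: successors {w2}; <>(q | p | q) there: w2:F. ✗
w2: no successors, so []<>(q | p | q) holds vacuously. ✓
— 2 worlds.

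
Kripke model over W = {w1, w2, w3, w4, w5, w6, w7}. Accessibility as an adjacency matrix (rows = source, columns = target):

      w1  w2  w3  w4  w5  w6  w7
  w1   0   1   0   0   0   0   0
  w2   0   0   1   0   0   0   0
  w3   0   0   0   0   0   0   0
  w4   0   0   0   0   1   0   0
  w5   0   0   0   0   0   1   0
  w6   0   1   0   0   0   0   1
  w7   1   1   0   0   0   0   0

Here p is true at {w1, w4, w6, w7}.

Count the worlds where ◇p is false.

w1: successors {w2}; p there: w2:F. ✗
w2: successors {w3}; p there: w3:F. ✗
w3: no successors, so ◇p fails. ✗
w4: successors {w5}; p there: w5:F. ✗
w5: successors {w6}; p there: w6:T. ✓
w6: successors {w2, w7}; p there: w2:F, w7:T. ✓
w7: successors {w1, w2}; p there: w1:T, w2:F. ✓
Satisfying worlds: {w5, w6, w7}.
So ◇p fails at the other 4 worlds.

4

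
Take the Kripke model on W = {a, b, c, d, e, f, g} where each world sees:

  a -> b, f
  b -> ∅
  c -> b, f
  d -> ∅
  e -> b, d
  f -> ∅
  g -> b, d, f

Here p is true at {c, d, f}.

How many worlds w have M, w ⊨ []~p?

3

a: successors {b, f}; ~p there: b:T, f:F. ✗
b: no successors, so []~p holds vacuously. ✓
c: successors {b, f}; ~p there: b:T, f:F. ✗
d: no successors, so []~p holds vacuously. ✓
e: successors {b, d}; ~p there: b:T, d:F. ✗
f: no successors, so []~p holds vacuously. ✓
g: successors {b, d, f}; ~p there: b:T, d:F, f:F. ✗
Satisfying worlds: {b, d, f}.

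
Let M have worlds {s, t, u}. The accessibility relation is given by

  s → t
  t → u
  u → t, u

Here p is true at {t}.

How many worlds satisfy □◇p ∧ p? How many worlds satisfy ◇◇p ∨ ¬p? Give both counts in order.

1 and 3

For □◇p ∧ p:
s: □◇p is F, p is F. ✗
t: □◇p is T, p is T. ✓
u: □◇p is F, p is F. ✗
— 1 world.
For ◇◇p ∨ ¬p:
s: ◇◇p is F, ¬p is T. ✓
t: ◇◇p is T, ¬p is F. ✓
u: ◇◇p is T, ¬p is T. ✓
— 3 worlds.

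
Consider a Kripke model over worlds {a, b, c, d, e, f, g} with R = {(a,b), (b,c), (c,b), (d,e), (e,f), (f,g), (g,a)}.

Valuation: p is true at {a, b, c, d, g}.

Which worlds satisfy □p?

a: successors {b}; p there: b:T. ✓
b: successors {c}; p there: c:T. ✓
c: successors {b}; p there: b:T. ✓
d: successors {e}; p there: e:F. ✗
e: successors {f}; p there: f:F. ✗
f: successors {g}; p there: g:T. ✓
g: successors {a}; p there: a:T. ✓

{a, b, c, f, g}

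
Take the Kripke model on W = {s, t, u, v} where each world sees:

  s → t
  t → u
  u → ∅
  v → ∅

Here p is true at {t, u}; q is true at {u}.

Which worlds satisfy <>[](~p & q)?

{t}

s: successors {t}; [](~p & q) there: t:F. ✗
t: successors {u}; [](~p & q) there: u:T. ✓
u: no successors, so <>[](~p & q) fails. ✗
v: no successors, so <>[](~p & q) fails. ✗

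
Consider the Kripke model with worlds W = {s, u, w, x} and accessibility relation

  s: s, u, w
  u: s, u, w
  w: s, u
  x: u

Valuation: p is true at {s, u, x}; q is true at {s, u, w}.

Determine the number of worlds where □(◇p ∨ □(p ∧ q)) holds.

s: successors {s, u, w}; ◇p ∨ □(p ∧ q) there: s:T, u:T, w:T. ✓
u: successors {s, u, w}; ◇p ∨ □(p ∧ q) there: s:T, u:T, w:T. ✓
w: successors {s, u}; ◇p ∨ □(p ∧ q) there: s:T, u:T. ✓
x: successors {u}; ◇p ∨ □(p ∧ q) there: u:T. ✓
Satisfying worlds: {s, u, w, x}.

4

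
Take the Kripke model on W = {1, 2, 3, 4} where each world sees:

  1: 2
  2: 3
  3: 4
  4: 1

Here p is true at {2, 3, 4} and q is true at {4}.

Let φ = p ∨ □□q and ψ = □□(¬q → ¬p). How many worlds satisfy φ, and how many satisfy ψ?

For p ∨ □□q:
1: p is F, □□q is F. ✗
2: p is T, □□q is T. ✓
3: p is T, □□q is F. ✓
4: p is T, □□q is F. ✓
— 3 worlds.
For □□(¬q → ¬p):
1: successors {2}; □(¬q → ¬p) there: 2:F. ✗
2: successors {3}; □(¬q → ¬p) there: 3:T. ✓
3: successors {4}; □(¬q → ¬p) there: 4:T. ✓
4: successors {1}; □(¬q → ¬p) there: 1:F. ✗
— 2 worlds.

3 and 2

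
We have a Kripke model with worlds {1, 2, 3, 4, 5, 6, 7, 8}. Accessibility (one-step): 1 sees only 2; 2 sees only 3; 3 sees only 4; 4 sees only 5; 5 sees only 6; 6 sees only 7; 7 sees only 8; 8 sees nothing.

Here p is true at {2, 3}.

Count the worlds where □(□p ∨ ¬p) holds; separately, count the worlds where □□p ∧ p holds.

For □(□p ∨ ¬p):
1: successors {2}; □p ∨ ¬p there: 2:T. ✓
2: successors {3}; □p ∨ ¬p there: 3:F. ✗
3: successors {4}; □p ∨ ¬p there: 4:T. ✓
4: successors {5}; □p ∨ ¬p there: 5:T. ✓
5: successors {6}; □p ∨ ¬p there: 6:T. ✓
6: successors {7}; □p ∨ ¬p there: 7:T. ✓
7: successors {8}; □p ∨ ¬p there: 8:T. ✓
8: no successors, so □(□p ∨ ¬p) holds vacuously. ✓
— 7 worlds.
For □□p ∧ p:
1: □□p is T, p is F. ✗
2: □□p is F, p is T. ✗
3: □□p is F, p is T. ✗
4: □□p is F, p is F. ✗
5: □□p is F, p is F. ✗
6: □□p is F, p is F. ✗
7: □□p is T, p is F. ✗
8: □□p is T, p is F. ✗
— 0 worlds.

7 and 0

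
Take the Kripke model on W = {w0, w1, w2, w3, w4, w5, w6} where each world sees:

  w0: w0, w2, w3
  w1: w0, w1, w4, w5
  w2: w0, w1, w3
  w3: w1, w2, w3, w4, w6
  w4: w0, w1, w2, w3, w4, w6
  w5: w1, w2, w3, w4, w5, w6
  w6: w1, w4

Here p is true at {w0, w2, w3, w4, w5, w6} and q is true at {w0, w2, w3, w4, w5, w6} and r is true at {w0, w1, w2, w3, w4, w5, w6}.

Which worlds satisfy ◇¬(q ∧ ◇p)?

{w1, w2, w3, w4, w5, w6}

w0: successors {w0, w2, w3}; ¬(q ∧ ◇p) there: w0:F, w2:F, w3:F. ✗
w1: successors {w0, w1, w4, w5}; ¬(q ∧ ◇p) there: w0:F, w1:T, w4:F, w5:F. ✓
w2: successors {w0, w1, w3}; ¬(q ∧ ◇p) there: w0:F, w1:T, w3:F. ✓
w3: successors {w1, w2, w3, w4, w6}; ¬(q ∧ ◇p) there: w1:T, w2:F, w3:F, w4:F, w6:F. ✓
w4: successors {w0, w1, w2, w3, w4, w6}; ¬(q ∧ ◇p) there: w0:F, w1:T, w2:F, w3:F, w4:F, w6:F. ✓
w5: successors {w1, w2, w3, w4, w5, w6}; ¬(q ∧ ◇p) there: w1:T, w2:F, w3:F, w4:F, w5:F, w6:F. ✓
w6: successors {w1, w4}; ¬(q ∧ ◇p) there: w1:T, w4:F. ✓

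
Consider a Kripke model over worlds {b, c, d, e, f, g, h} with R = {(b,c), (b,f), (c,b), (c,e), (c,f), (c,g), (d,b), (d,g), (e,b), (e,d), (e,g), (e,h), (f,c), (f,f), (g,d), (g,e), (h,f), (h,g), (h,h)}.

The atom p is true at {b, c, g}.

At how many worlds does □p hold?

b: successors {c, f}; p there: c:T, f:F. ✗
c: successors {b, e, f, g}; p there: b:T, e:F, f:F, g:T. ✗
d: successors {b, g}; p there: b:T, g:T. ✓
e: successors {b, d, g, h}; p there: b:T, d:F, g:T, h:F. ✗
f: successors {c, f}; p there: c:T, f:F. ✗
g: successors {d, e}; p there: d:F, e:F. ✗
h: successors {f, g, h}; p there: f:F, g:T, h:F. ✗
Satisfying worlds: {d}.

1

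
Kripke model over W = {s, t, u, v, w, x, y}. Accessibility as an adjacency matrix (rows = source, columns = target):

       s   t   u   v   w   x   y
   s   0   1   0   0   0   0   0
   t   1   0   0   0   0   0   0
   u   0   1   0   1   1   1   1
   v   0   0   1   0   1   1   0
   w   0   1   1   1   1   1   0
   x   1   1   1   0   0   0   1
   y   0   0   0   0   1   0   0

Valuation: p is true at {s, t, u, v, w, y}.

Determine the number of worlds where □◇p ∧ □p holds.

4

s: □◇p is T, □p is T. ✓
t: □◇p is T, □p is T. ✓
u: □◇p is T, □p is F. ✗
v: □◇p is T, □p is F. ✗
w: □◇p is T, □p is F. ✗
x: □◇p is T, □p is T. ✓
y: □◇p is T, □p is T. ✓
Satisfying worlds: {s, t, x, y}.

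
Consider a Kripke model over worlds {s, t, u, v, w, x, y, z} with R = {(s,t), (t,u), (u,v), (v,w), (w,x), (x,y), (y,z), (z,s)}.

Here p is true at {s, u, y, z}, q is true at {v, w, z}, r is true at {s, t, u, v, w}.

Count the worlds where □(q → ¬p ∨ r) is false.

s: successors {t}; q → ¬p ∨ r there: t:T. ✓
t: successors {u}; q → ¬p ∨ r there: u:T. ✓
u: successors {v}; q → ¬p ∨ r there: v:T. ✓
v: successors {w}; q → ¬p ∨ r there: w:T. ✓
w: successors {x}; q → ¬p ∨ r there: x:T. ✓
x: successors {y}; q → ¬p ∨ r there: y:T. ✓
y: successors {z}; q → ¬p ∨ r there: z:F. ✗
z: successors {s}; q → ¬p ∨ r there: s:T. ✓
Satisfying worlds: {s, t, u, v, w, x, z}.
So □(q → ¬p ∨ r) fails at the other 1 world.

1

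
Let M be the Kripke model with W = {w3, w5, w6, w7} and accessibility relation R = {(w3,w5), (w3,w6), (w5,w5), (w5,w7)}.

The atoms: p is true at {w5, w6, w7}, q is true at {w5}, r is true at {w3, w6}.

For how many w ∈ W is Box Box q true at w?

2

w3: successors {w5, w6}; Box q there: w5:F, w6:T. ✗
w5: successors {w5, w7}; Box q there: w5:F, w7:T. ✗
w6: no successors, so Box Box q holds vacuously. ✓
w7: no successors, so Box Box q holds vacuously. ✓
Satisfying worlds: {w6, w7}.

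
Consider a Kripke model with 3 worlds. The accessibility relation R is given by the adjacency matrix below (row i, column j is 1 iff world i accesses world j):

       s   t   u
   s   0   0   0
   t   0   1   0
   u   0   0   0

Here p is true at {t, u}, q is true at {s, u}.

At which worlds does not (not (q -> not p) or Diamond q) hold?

s: not (q -> not p) or Diamond q is F. ✓
t: not (q -> not p) or Diamond q is F. ✓
u: not (q -> not p) or Diamond q is T. ✗

{s, t}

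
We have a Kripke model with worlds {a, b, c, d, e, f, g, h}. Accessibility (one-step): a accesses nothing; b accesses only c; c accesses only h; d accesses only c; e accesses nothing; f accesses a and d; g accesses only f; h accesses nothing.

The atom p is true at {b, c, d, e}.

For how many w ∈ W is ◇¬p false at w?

5

a: no successors, so ◇¬p fails. ✗
b: successors {c}; ¬p there: c:F. ✗
c: successors {h}; ¬p there: h:T. ✓
d: successors {c}; ¬p there: c:F. ✗
e: no successors, so ◇¬p fails. ✗
f: successors {a, d}; ¬p there: a:T, d:F. ✓
g: successors {f}; ¬p there: f:T. ✓
h: no successors, so ◇¬p fails. ✗
Satisfying worlds: {c, f, g}.
So ◇¬p fails at the other 5 worlds.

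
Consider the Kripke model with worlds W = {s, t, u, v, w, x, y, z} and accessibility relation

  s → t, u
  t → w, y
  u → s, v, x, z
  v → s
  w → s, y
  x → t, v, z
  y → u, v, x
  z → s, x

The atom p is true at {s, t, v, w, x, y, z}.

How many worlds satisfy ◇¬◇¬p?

s: successors {t, u}; ¬◇¬p there: t:T, u:T. ✓
t: successors {w, y}; ¬◇¬p there: w:T, y:F. ✓
u: successors {s, v, x, z}; ¬◇¬p there: s:F, v:T, x:T, z:T. ✓
v: successors {s}; ¬◇¬p there: s:F. ✗
w: successors {s, y}; ¬◇¬p there: s:F, y:F. ✗
x: successors {t, v, z}; ¬◇¬p there: t:T, v:T, z:T. ✓
y: successors {u, v, x}; ¬◇¬p there: u:T, v:T, x:T. ✓
z: successors {s, x}; ¬◇¬p there: s:F, x:T. ✓
Satisfying worlds: {s, t, u, x, y, z}.

6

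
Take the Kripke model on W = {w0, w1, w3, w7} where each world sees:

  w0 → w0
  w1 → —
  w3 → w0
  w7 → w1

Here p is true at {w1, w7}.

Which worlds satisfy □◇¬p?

w0: successors {w0}; ◇¬p there: w0:T. ✓
w1: no successors, so □◇¬p holds vacuously. ✓
w3: successors {w0}; ◇¬p there: w0:T. ✓
w7: successors {w1}; ◇¬p there: w1:F. ✗

{w0, w1, w3}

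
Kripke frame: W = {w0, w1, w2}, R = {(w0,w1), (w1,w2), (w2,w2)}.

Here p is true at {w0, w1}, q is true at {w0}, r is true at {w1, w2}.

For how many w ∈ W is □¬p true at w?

2

w0: successors {w1}; ¬p there: w1:F. ✗
w1: successors {w2}; ¬p there: w2:T. ✓
w2: successors {w2}; ¬p there: w2:T. ✓
Satisfying worlds: {w1, w2}.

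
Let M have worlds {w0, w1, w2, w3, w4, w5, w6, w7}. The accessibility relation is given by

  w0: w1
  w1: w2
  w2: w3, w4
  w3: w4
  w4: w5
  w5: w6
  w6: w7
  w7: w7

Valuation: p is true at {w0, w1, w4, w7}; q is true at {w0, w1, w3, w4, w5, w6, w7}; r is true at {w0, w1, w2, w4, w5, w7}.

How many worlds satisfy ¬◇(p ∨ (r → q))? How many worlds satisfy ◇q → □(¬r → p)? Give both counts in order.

For ¬◇(p ∨ (r → q)):
w0: ◇(p ∨ (r → q)) is T. ✗
w1: ◇(p ∨ (r → q)) is F. ✓
w2: ◇(p ∨ (r → q)) is T. ✗
w3: ◇(p ∨ (r → q)) is T. ✗
w4: ◇(p ∨ (r → q)) is T. ✗
w5: ◇(p ∨ (r → q)) is T. ✗
w6: ◇(p ∨ (r → q)) is T. ✗
w7: ◇(p ∨ (r → q)) is T. ✗
— 1 world.
For ◇q → □(¬r → p):
w0: ◇q is T, □(¬r → p) is T. ✓
w1: ◇q is F, □(¬r → p) is T. ✓
w2: ◇q is T, □(¬r → p) is F. ✗
w3: ◇q is T, □(¬r → p) is T. ✓
w4: ◇q is T, □(¬r → p) is T. ✓
w5: ◇q is T, □(¬r → p) is F. ✗
w6: ◇q is T, □(¬r → p) is T. ✓
w7: ◇q is T, □(¬r → p) is T. ✓
— 6 worlds.

1 and 6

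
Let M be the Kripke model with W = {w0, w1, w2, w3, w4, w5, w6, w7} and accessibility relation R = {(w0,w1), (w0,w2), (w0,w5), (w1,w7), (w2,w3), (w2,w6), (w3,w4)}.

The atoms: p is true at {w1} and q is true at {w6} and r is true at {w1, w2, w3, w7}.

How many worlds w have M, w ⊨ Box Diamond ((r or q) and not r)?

w0: successors {w1, w2, w5}; Diamond ((r or q) and not r) there: w1:F, w2:T, w5:F. ✗
w1: successors {w7}; Diamond ((r or q) and not r) there: w7:F. ✗
w2: successors {w3, w6}; Diamond ((r or q) and not r) there: w3:F, w6:F. ✗
w3: successors {w4}; Diamond ((r or q) and not r) there: w4:F. ✗
w4: no successors, so Box Diamond ((r or q) and not r) holds vacuously. ✓
w5: no successors, so Box Diamond ((r or q) and not r) holds vacuously. ✓
w6: no successors, so Box Diamond ((r or q) and not r) holds vacuously. ✓
w7: no successors, so Box Diamond ((r or q) and not r) holds vacuously. ✓
Satisfying worlds: {w4, w5, w6, w7}.

4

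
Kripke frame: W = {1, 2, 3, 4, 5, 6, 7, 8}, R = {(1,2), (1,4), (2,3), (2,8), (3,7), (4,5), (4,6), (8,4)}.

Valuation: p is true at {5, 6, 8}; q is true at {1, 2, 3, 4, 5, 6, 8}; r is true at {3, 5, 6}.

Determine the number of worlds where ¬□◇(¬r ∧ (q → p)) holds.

1: □◇(¬r ∧ (q → p)) is F. ✓
2: □◇(¬r ∧ (q → p)) is F. ✓
3: □◇(¬r ∧ (q → p)) is F. ✓
4: □◇(¬r ∧ (q → p)) is F. ✓
5: □◇(¬r ∧ (q → p)) is T. ✗
6: □◇(¬r ∧ (q → p)) is T. ✗
7: □◇(¬r ∧ (q → p)) is T. ✗
8: □◇(¬r ∧ (q → p)) is F. ✓
Satisfying worlds: {1, 2, 3, 4, 8}.

5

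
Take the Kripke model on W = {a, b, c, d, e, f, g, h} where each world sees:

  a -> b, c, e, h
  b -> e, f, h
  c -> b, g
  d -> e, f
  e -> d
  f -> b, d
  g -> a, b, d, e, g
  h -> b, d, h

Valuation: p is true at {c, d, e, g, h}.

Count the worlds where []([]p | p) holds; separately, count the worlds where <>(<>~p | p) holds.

For []([]p | p):
a: successors {b, c, e, h}; []p | p there: b:F, c:T, e:T, h:T. ✗
b: successors {e, f, h}; []p | p there: e:T, f:F, h:T. ✗
c: successors {b, g}; []p | p there: b:F, g:T. ✗
d: successors {e, f}; []p | p there: e:T, f:F. ✗
e: successors {d}; []p | p there: d:T. ✓
f: successors {b, d}; []p | p there: b:F, d:T. ✗
g: successors {a, b, d, e, g}; []p | p there: a:F, b:F, d:T, e:T, g:T. ✗
h: successors {b, d, h}; []p | p there: b:F, d:T, h:T. ✗
— 1 world.
For <>(<>~p | p):
a: successors {b, c, e, h}; <>~p | p there: b:T, c:T, e:T, h:T. ✓
b: successors {e, f, h}; <>~p | p there: e:T, f:T, h:T. ✓
c: successors {b, g}; <>~p | p there: b:T, g:T. ✓
d: successors {e, f}; <>~p | p there: e:T, f:T. ✓
e: successors {d}; <>~p | p there: d:T. ✓
f: successors {b, d}; <>~p | p there: b:T, d:T. ✓
g: successors {a, b, d, e, g}; <>~p | p there: a:T, b:T, d:T, e:T, g:T. ✓
h: successors {b, d, h}; <>~p | p there: b:T, d:T, h:T. ✓
— 8 worlds.

1 and 8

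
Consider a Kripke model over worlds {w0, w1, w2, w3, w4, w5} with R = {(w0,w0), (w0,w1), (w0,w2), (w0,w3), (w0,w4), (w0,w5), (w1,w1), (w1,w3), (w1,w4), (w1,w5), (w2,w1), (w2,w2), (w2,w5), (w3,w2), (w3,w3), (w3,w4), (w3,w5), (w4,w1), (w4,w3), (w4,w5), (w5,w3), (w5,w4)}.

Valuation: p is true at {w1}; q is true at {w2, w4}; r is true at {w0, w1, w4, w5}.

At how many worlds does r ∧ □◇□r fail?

6

w0: r is T, □◇□r is F. ✗
w1: r is T, □◇□r is F. ✗
w2: r is F, □◇□r is F. ✗
w3: r is F, □◇□r is F. ✗
w4: r is T, □◇□r is F. ✗
w5: r is T, □◇□r is F. ✗
Satisfying worlds: ∅.
So r ∧ □◇□r fails at the other 6 worlds.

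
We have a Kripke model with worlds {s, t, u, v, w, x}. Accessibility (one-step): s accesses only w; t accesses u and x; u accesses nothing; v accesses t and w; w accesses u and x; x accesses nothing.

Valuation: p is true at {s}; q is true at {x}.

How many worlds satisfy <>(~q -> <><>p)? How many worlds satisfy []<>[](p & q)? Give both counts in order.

For <>(~q -> <><>p):
s: successors {w}; ~q -> <><>p there: w:F. ✗
t: successors {u, x}; ~q -> <><>p there: u:F, x:T. ✓
u: no successors, so <>(~q -> <><>p) fails. ✗
v: successors {t, w}; ~q -> <><>p there: t:F, w:F. ✗
w: successors {u, x}; ~q -> <><>p there: u:F, x:T. ✓
x: no successors, so <>(~q -> <><>p) fails. ✗
— 2 worlds.
For []<>[](p & q):
s: successors {w}; <>[](p & q) there: w:T. ✓
t: successors {u, x}; <>[](p & q) there: u:F, x:F. ✗
u: no successors, so []<>[](p & q) holds vacuously. ✓
v: successors {t, w}; <>[](p & q) there: t:T, w:T. ✓
w: successors {u, x}; <>[](p & q) there: u:F, x:F. ✗
x: no successors, so []<>[](p & q) holds vacuously. ✓
— 4 worlds.

2 and 4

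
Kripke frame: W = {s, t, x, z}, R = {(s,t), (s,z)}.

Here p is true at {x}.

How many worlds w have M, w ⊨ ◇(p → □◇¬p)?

1

s: successors {t, z}; p → □◇¬p there: t:T, z:T. ✓
t: no successors, so ◇(p → □◇¬p) fails. ✗
x: no successors, so ◇(p → □◇¬p) fails. ✗
z: no successors, so ◇(p → □◇¬p) fails. ✗
Satisfying worlds: {s}.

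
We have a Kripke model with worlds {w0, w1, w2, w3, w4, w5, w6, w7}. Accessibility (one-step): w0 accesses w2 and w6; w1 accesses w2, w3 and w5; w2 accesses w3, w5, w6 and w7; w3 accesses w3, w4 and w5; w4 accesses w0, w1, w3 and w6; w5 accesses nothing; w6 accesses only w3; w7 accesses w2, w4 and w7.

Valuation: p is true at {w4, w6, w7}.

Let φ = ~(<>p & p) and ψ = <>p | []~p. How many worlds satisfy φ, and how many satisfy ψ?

For ~(<>p & p):
w0: <>p & p is F. ✓
w1: <>p & p is F. ✓
w2: <>p & p is F. ✓
w3: <>p & p is F. ✓
w4: <>p & p is T. ✗
w5: <>p & p is F. ✓
w6: <>p & p is F. ✓
w7: <>p & p is T. ✗
— 6 worlds.
For <>p | []~p:
w0: <>p is T, []~p is F. ✓
w1: <>p is F, []~p is T. ✓
w2: <>p is T, []~p is F. ✓
w3: <>p is T, []~p is F. ✓
w4: <>p is T, []~p is F. ✓
w5: <>p is F, []~p is T. ✓
w6: <>p is F, []~p is T. ✓
w7: <>p is T, []~p is F. ✓
— 8 worlds.

6 and 8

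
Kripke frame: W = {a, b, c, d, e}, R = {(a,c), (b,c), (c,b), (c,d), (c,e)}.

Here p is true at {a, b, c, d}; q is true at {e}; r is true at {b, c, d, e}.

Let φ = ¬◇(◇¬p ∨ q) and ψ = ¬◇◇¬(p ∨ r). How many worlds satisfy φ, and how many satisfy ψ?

For ¬◇(◇¬p ∨ q):
a: ◇(◇¬p ∨ q) is T. ✗
b: ◇(◇¬p ∨ q) is T. ✗
c: ◇(◇¬p ∨ q) is T. ✗
d: ◇(◇¬p ∨ q) is F. ✓
e: ◇(◇¬p ∨ q) is F. ✓
— 2 worlds.
For ¬◇◇¬(p ∨ r):
a: ◇◇¬(p ∨ r) is F. ✓
b: ◇◇¬(p ∨ r) is F. ✓
c: ◇◇¬(p ∨ r) is F. ✓
d: ◇◇¬(p ∨ r) is F. ✓
e: ◇◇¬(p ∨ r) is F. ✓
— 5 worlds.

2 and 5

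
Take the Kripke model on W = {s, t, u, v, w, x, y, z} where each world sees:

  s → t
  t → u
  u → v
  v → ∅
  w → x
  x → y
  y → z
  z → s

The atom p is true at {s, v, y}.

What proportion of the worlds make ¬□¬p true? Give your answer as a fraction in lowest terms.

3/8

s: □¬p is T. ✗
t: □¬p is T. ✗
u: □¬p is F. ✓
v: □¬p is T. ✗
w: □¬p is T. ✗
x: □¬p is F. ✓
y: □¬p is T. ✗
z: □¬p is F. ✓
That's 3 of 8 worlds, so 3/8.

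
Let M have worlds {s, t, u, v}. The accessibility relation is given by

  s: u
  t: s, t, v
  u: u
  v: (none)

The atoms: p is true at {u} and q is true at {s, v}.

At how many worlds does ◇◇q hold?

s: successors {u}; ◇q there: u:F. ✗
t: successors {s, t, v}; ◇q there: s:F, t:T, v:F. ✓
u: successors {u}; ◇q there: u:F. ✗
v: no successors, so ◇◇q fails. ✗
Satisfying worlds: {t}.

1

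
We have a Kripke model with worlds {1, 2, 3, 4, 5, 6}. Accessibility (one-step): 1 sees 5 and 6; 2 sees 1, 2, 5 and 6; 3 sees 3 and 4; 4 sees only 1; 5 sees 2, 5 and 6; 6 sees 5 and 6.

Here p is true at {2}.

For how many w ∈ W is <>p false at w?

4

1: successors {5, 6}; p there: 5:F, 6:F. ✗
2: successors {1, 2, 5, 6}; p there: 1:F, 2:T, 5:F, 6:F. ✓
3: successors {3, 4}; p there: 3:F, 4:F. ✗
4: successors {1}; p there: 1:F. ✗
5: successors {2, 5, 6}; p there: 2:T, 5:F, 6:F. ✓
6: successors {5, 6}; p there: 5:F, 6:F. ✗
Satisfying worlds: {2, 5}.
So <>p fails at the other 4 worlds.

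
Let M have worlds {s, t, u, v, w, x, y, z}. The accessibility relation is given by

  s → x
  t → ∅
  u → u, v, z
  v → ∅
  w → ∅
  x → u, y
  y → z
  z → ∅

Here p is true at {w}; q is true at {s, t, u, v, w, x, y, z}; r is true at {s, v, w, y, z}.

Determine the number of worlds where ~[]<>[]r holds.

2

s: []<>[]r is T. ✗
t: []<>[]r is T. ✗
u: []<>[]r is F. ✓
v: []<>[]r is T. ✗
w: []<>[]r is T. ✗
x: []<>[]r is T. ✗
y: []<>[]r is F. ✓
z: []<>[]r is T. ✗
Satisfying worlds: {u, y}.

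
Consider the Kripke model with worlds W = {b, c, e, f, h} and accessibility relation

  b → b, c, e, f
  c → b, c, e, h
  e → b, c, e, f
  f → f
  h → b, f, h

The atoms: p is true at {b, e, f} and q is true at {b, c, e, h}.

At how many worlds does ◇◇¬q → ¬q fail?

b: ◇◇¬q is T, ¬q is F. ✗
c: ◇◇¬q is T, ¬q is F. ✗
e: ◇◇¬q is T, ¬q is F. ✗
f: ◇◇¬q is T, ¬q is T. ✓
h: ◇◇¬q is T, ¬q is F. ✗
Satisfying worlds: {f}.
So ◇◇¬q → ¬q fails at the other 4 worlds.

4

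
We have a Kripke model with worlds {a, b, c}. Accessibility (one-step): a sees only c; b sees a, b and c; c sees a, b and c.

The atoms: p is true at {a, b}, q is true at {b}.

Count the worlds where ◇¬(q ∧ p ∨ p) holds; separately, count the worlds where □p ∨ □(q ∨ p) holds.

3 and 0

For ◇¬(q ∧ p ∨ p):
a: successors {c}; ¬(q ∧ p ∨ p) there: c:T. ✓
b: successors {a, b, c}; ¬(q ∧ p ∨ p) there: a:F, b:F, c:T. ✓
c: successors {a, b, c}; ¬(q ∧ p ∨ p) there: a:F, b:F, c:T. ✓
— 3 worlds.
For □p ∨ □(q ∨ p):
a: □p is F, □(q ∨ p) is F. ✗
b: □p is F, □(q ∨ p) is F. ✗
c: □p is F, □(q ∨ p) is F. ✗
— 0 worlds.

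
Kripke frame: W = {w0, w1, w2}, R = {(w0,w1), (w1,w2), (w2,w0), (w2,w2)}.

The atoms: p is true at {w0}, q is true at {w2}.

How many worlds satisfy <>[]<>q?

w0: successors {w1}; []<>q there: w1:T. ✓
w1: successors {w2}; []<>q there: w2:F. ✗
w2: successors {w0, w2}; []<>q there: w0:T, w2:F. ✓
Satisfying worlds: {w0, w2}.

2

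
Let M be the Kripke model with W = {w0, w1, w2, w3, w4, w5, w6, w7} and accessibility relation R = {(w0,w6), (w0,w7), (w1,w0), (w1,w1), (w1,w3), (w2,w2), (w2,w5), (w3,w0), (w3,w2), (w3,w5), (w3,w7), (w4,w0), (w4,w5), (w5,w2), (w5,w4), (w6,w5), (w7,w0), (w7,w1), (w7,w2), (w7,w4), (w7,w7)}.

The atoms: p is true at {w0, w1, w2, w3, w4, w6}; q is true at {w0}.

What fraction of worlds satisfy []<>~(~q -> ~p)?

5/8

w0: successors {w6, w7}; <>~(~q -> ~p) there: w6:F, w7:T. ✗
w1: successors {w0, w1, w3}; <>~(~q -> ~p) there: w0:T, w1:T, w3:T. ✓
w2: successors {w2, w5}; <>~(~q -> ~p) there: w2:T, w5:T. ✓
w3: successors {w0, w2, w5, w7}; <>~(~q -> ~p) there: w0:T, w2:T, w5:T, w7:T. ✓
w4: successors {w0, w5}; <>~(~q -> ~p) there: w0:T, w5:T. ✓
w5: successors {w2, w4}; <>~(~q -> ~p) there: w2:T, w4:F. ✗
w6: successors {w5}; <>~(~q -> ~p) there: w5:T. ✓
w7: successors {w0, w1, w2, w4, w7}; <>~(~q -> ~p) there: w0:T, w1:T, w2:T, w4:F, w7:T. ✗
That's 5 of 8 worlds, so 5/8.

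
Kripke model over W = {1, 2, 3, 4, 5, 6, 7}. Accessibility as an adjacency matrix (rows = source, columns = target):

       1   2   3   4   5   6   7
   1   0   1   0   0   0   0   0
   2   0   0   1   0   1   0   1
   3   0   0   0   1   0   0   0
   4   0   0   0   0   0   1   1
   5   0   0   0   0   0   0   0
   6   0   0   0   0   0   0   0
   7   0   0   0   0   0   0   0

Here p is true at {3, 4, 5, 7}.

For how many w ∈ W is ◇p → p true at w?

1: ◇p is F, p is F. ✓
2: ◇p is T, p is F. ✗
3: ◇p is T, p is T. ✓
4: ◇p is T, p is T. ✓
5: ◇p is F, p is T. ✓
6: ◇p is F, p is F. ✓
7: ◇p is F, p is T. ✓
Satisfying worlds: {1, 3, 4, 5, 6, 7}.

6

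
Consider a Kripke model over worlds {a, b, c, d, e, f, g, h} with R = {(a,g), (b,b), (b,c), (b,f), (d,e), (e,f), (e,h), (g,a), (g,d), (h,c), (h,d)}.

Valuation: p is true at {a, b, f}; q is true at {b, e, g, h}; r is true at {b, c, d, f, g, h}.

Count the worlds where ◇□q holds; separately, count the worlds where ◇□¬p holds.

4 and 4

For ◇□q:
a: successors {g}; □q there: g:F. ✗
b: successors {b, c, f}; □q there: b:F, c:T, f:T. ✓
c: no successors, so ◇□q fails. ✗
d: successors {e}; □q there: e:F. ✗
e: successors {f, h}; □q there: f:T, h:F. ✓
f: no successors, so ◇□q fails. ✗
g: successors {a, d}; □q there: a:T, d:T. ✓
h: successors {c, d}; □q there: c:T, d:T. ✓
— 4 worlds.
For ◇□¬p:
a: successors {g}; □¬p there: g:F. ✗
b: successors {b, c, f}; □¬p there: b:F, c:T, f:T. ✓
c: no successors, so ◇□¬p fails. ✗
d: successors {e}; □¬p there: e:F. ✗
e: successors {f, h}; □¬p there: f:T, h:T. ✓
f: no successors, so ◇□¬p fails. ✗
g: successors {a, d}; □¬p there: a:T, d:T. ✓
h: successors {c, d}; □¬p there: c:T, d:T. ✓
— 4 worlds.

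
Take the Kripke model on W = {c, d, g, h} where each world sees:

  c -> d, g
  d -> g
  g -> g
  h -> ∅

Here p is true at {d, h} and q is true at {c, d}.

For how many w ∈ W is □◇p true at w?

c: successors {d, g}; ◇p there: d:F, g:F. ✗
d: successors {g}; ◇p there: g:F. ✗
g: successors {g}; ◇p there: g:F. ✗
h: no successors, so □◇p holds vacuously. ✓
Satisfying worlds: {h}.

1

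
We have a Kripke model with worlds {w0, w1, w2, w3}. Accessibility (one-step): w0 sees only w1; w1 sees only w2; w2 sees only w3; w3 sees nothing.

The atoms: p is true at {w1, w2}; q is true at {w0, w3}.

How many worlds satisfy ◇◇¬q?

w0: successors {w1}; ◇¬q there: w1:T. ✓
w1: successors {w2}; ◇¬q there: w2:F. ✗
w2: successors {w3}; ◇¬q there: w3:F. ✗
w3: no successors, so ◇◇¬q fails. ✗
Satisfying worlds: {w0}.

1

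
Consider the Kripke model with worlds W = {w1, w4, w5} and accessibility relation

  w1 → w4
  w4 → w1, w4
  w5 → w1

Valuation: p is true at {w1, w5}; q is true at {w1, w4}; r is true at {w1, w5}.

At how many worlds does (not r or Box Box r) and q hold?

1

w1: not r or Box Box r is F, q is T. ✗
w4: not r or Box Box r is T, q is T. ✓
w5: not r or Box Box r is F, q is F. ✗
Satisfying worlds: {w4}.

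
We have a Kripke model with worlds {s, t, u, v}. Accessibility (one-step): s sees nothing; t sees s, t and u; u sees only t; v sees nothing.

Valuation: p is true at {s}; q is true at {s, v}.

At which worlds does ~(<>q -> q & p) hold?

s: <>q -> q & p is T. ✗
t: <>q -> q & p is F. ✓
u: <>q -> q & p is T. ✗
v: <>q -> q & p is T. ✗

{t}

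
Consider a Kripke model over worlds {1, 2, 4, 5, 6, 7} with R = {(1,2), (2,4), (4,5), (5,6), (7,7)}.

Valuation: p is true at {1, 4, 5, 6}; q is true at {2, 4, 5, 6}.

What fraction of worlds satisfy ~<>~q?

1: <>~q is F. ✓
2: <>~q is F. ✓
4: <>~q is F. ✓
5: <>~q is F. ✓
6: <>~q is F. ✓
7: <>~q is T. ✗
That's 5 of 6 worlds, so 5/6.

5/6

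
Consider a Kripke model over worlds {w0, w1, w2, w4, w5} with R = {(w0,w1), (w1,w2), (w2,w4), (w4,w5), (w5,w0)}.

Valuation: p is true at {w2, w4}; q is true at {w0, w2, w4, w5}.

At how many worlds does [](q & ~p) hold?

2

w0: successors {w1}; q & ~p there: w1:F. ✗
w1: successors {w2}; q & ~p there: w2:F. ✗
w2: successors {w4}; q & ~p there: w4:F. ✗
w4: successors {w5}; q & ~p there: w5:T. ✓
w5: successors {w0}; q & ~p there: w0:T. ✓
Satisfying worlds: {w4, w5}.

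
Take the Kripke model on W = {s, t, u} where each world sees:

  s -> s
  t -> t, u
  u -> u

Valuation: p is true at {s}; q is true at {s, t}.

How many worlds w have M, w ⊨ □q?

1

s: successors {s}; q there: s:T. ✓
t: successors {t, u}; q there: t:T, u:F. ✗
u: successors {u}; q there: u:F. ✗
Satisfying worlds: {s}.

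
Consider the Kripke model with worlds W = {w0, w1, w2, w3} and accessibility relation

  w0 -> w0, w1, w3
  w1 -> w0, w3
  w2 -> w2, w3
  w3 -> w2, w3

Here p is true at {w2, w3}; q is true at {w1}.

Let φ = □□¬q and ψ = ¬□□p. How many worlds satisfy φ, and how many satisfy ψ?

2 and 2

For □□¬q:
w0: successors {w0, w1, w3}; □¬q there: w0:F, w1:T, w3:T. ✗
w1: successors {w0, w3}; □¬q there: w0:F, w3:T. ✗
w2: successors {w2, w3}; □¬q there: w2:T, w3:T. ✓
w3: successors {w2, w3}; □¬q there: w2:T, w3:T. ✓
— 2 worlds.
For ¬□□p:
w0: □□p is F. ✓
w1: □□p is F. ✓
w2: □□p is T. ✗
w3: □□p is T. ✗
— 2 worlds.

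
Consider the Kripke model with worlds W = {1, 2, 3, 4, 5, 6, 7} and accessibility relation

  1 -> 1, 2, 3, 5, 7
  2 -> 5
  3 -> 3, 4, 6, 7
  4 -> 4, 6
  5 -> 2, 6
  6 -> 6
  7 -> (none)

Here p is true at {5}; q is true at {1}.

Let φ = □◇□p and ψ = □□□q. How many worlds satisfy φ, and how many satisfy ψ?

For □◇□p:
1: successors {1, 2, 3, 5, 7}; ◇□p there: 1:T, 2:F, 3:T, 5:T, 7:F. ✗
2: successors {5}; ◇□p there: 5:T. ✓
3: successors {3, 4, 6, 7}; ◇□p there: 3:T, 4:F, 6:F, 7:F. ✗
4: successors {4, 6}; ◇□p there: 4:F, 6:F. ✗
5: successors {2, 6}; ◇□p there: 2:F, 6:F. ✗
6: successors {6}; ◇□p there: 6:F. ✗
7: no successors, so □◇□p holds vacuously. ✓
— 2 worlds.
For □□□q:
1: successors {1, 2, 3, 5, 7}; □□q there: 1:F, 2:F, 3:F, 5:F, 7:T. ✗
2: successors {5}; □□q there: 5:F. ✗
3: successors {3, 4, 6, 7}; □□q there: 3:F, 4:F, 6:F, 7:T. ✗
4: successors {4, 6}; □□q there: 4:F, 6:F. ✗
5: successors {2, 6}; □□q there: 2:F, 6:F. ✗
6: successors {6}; □□q there: 6:F. ✗
7: no successors, so □□□q holds vacuously. ✓
— 1 world.

2 and 1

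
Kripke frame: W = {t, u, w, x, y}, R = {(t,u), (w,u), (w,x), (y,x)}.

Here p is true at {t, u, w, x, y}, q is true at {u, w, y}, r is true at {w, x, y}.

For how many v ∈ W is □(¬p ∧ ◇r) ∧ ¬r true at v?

t: □(¬p ∧ ◇r) is F, ¬r is T. ✗
u: □(¬p ∧ ◇r) is T, ¬r is T. ✓
w: □(¬p ∧ ◇r) is F, ¬r is F. ✗
x: □(¬p ∧ ◇r) is T, ¬r is F. ✗
y: □(¬p ∧ ◇r) is F, ¬r is F. ✗
Satisfying worlds: {u}.

1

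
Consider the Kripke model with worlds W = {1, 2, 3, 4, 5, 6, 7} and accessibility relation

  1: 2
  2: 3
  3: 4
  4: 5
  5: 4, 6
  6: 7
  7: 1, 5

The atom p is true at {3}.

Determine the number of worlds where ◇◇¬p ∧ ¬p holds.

5

1: ◇◇¬p is F, ¬p is T. ✗
2: ◇◇¬p is T, ¬p is T. ✓
3: ◇◇¬p is T, ¬p is F. ✗
4: ◇◇¬p is T, ¬p is T. ✓
5: ◇◇¬p is T, ¬p is T. ✓
6: ◇◇¬p is T, ¬p is T. ✓
7: ◇◇¬p is T, ¬p is T. ✓
Satisfying worlds: {2, 4, 5, 6, 7}.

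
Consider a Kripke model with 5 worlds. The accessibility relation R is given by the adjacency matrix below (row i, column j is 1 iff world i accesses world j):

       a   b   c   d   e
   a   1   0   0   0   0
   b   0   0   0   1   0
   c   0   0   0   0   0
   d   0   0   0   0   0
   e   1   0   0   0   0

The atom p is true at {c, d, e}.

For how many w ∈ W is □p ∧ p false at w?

a: □p is F, p is F. ✗
b: □p is T, p is F. ✗
c: □p is T, p is T. ✓
d: □p is T, p is T. ✓
e: □p is F, p is T. ✗
Satisfying worlds: {c, d}.
So □p ∧ p fails at the other 3 worlds.

3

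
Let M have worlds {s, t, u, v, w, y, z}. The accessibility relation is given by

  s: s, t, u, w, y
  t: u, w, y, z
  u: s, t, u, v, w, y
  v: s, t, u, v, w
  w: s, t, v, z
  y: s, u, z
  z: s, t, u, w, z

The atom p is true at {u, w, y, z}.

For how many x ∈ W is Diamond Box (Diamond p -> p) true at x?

s: successors {s, t, u, w, y}; Box (Diamond p -> p) there: s:F, t:T, u:F, w:F, y:F. ✓
t: successors {u, w, y, z}; Box (Diamond p -> p) there: u:F, w:F, y:F, z:F. ✗
u: successors {s, t, u, v, w, y}; Box (Diamond p -> p) there: s:F, t:T, u:F, v:F, w:F, y:F. ✓
v: successors {s, t, u, v, w}; Box (Diamond p -> p) there: s:F, t:T, u:F, v:F, w:F. ✓
w: successors {s, t, v, z}; Box (Diamond p -> p) there: s:F, t:T, v:F, z:F. ✓
y: successors {s, u, z}; Box (Diamond p -> p) there: s:F, u:F, z:F. ✗
z: successors {s, t, u, w, z}; Box (Diamond p -> p) there: s:F, t:T, u:F, w:F, z:F. ✓
Satisfying worlds: {s, u, v, w, z}.

5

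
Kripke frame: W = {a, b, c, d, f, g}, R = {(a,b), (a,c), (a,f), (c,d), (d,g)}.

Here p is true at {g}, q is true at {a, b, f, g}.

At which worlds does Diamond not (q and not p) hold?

{a, c, d}

a: successors {b, c, f}; not (q and not p) there: b:F, c:T, f:F. ✓
b: no successors, so Diamond not (q and not p) fails. ✗
c: successors {d}; not (q and not p) there: d:T. ✓
d: successors {g}; not (q and not p) there: g:T. ✓
f: no successors, so Diamond not (q and not p) fails. ✗
g: no successors, so Diamond not (q and not p) fails. ✗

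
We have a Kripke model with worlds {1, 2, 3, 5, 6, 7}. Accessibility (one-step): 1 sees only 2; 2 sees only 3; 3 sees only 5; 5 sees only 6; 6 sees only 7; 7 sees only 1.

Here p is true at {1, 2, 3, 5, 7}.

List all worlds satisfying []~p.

1: successors {2}; ~p there: 2:F. ✗
2: successors {3}; ~p there: 3:F. ✗
3: successors {5}; ~p there: 5:F. ✗
5: successors {6}; ~p there: 6:T. ✓
6: successors {7}; ~p there: 7:F. ✗
7: successors {1}; ~p there: 1:F. ✗

{5}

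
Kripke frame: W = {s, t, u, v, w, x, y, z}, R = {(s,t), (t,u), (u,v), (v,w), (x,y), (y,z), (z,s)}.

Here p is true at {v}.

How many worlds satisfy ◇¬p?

6

s: successors {t}; ¬p there: t:T. ✓
t: successors {u}; ¬p there: u:T. ✓
u: successors {v}; ¬p there: v:F. ✗
v: successors {w}; ¬p there: w:T. ✓
w: no successors, so ◇¬p fails. ✗
x: successors {y}; ¬p there: y:T. ✓
y: successors {z}; ¬p there: z:T. ✓
z: successors {s}; ¬p there: s:T. ✓
Satisfying worlds: {s, t, v, x, y, z}.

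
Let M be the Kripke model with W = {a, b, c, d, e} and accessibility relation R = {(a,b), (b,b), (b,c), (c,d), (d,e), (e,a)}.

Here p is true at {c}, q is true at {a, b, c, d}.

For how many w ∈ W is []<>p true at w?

1

a: successors {b}; <>p there: b:T. ✓
b: successors {b, c}; <>p there: b:T, c:F. ✗
c: successors {d}; <>p there: d:F. ✗
d: successors {e}; <>p there: e:F. ✗
e: successors {a}; <>p there: a:F. ✗
Satisfying worlds: {a}.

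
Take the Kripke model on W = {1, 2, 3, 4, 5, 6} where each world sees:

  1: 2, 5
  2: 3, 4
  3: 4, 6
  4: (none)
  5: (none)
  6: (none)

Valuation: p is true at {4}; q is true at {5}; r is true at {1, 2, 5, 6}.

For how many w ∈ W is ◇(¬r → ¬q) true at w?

3

1: successors {2, 5}; ¬r → ¬q there: 2:T, 5:T. ✓
2: successors {3, 4}; ¬r → ¬q there: 3:T, 4:T. ✓
3: successors {4, 6}; ¬r → ¬q there: 4:T, 6:T. ✓
4: no successors, so ◇(¬r → ¬q) fails. ✗
5: no successors, so ◇(¬r → ¬q) fails. ✗
6: no successors, so ◇(¬r → ¬q) fails. ✗
Satisfying worlds: {1, 2, 3}.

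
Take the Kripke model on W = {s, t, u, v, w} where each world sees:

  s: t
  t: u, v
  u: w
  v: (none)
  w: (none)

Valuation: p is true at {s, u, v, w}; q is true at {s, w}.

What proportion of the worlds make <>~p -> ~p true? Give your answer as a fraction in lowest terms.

4/5

s: <>~p is T, ~p is F. ✗
t: <>~p is F, ~p is T. ✓
u: <>~p is F, ~p is F. ✓
v: <>~p is F, ~p is F. ✓
w: <>~p is F, ~p is F. ✓
That's 4 of 5 worlds, so 4/5.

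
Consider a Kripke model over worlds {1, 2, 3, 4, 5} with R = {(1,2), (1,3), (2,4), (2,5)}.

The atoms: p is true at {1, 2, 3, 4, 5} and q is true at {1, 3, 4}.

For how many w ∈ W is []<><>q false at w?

1: successors {2, 3}; <><>q there: 2:F, 3:F. ✗
2: successors {4, 5}; <><>q there: 4:F, 5:F. ✗
3: no successors, so []<><>q holds vacuously. ✓
4: no successors, so []<><>q holds vacuously. ✓
5: no successors, so []<><>q holds vacuously. ✓
Satisfying worlds: {3, 4, 5}.
So []<><>q fails at the other 2 worlds.

2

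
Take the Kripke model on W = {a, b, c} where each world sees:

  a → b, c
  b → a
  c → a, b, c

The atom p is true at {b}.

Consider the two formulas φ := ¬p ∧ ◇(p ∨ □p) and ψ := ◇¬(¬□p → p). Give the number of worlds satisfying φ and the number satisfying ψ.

2 and 3

For ¬p ∧ ◇(p ∨ □p):
a: ¬p is T, ◇(p ∨ □p) is T. ✓
b: ¬p is F, ◇(p ∨ □p) is F. ✗
c: ¬p is T, ◇(p ∨ □p) is T. ✓
— 2 worlds.
For ◇¬(¬□p → p):
a: successors {b, c}; ¬(¬□p → p) there: b:F, c:T. ✓
b: successors {a}; ¬(¬□p → p) there: a:T. ✓
c: successors {a, b, c}; ¬(¬□p → p) there: a:T, b:F, c:T. ✓
— 3 worlds.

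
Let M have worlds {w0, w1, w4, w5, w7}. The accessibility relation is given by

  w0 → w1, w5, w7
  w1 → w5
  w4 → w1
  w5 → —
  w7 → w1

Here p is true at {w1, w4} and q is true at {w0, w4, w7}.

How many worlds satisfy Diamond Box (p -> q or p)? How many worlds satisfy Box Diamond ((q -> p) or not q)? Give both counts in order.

For Diamond Box (p -> q or p):
w0: successors {w1, w5, w7}; Box (p -> q or p) there: w1:T, w5:T, w7:T. ✓
w1: successors {w5}; Box (p -> q or p) there: w5:T. ✓
w4: successors {w1}; Box (p -> q or p) there: w1:T. ✓
w5: no successors, so Diamond Box (p -> q or p) fails. ✗
w7: successors {w1}; Box (p -> q or p) there: w1:T. ✓
— 4 worlds.
For Box Diamond ((q -> p) or not q):
w0: successors {w1, w5, w7}; Diamond ((q -> p) or not q) there: w1:T, w5:F, w7:T. ✗
w1: successors {w5}; Diamond ((q -> p) or not q) there: w5:F. ✗
w4: successors {w1}; Diamond ((q -> p) or not q) there: w1:T. ✓
w5: no successors, so Box Diamond ((q -> p) or not q) holds vacuously. ✓
w7: successors {w1}; Diamond ((q -> p) or not q) there: w1:T. ✓
— 3 worlds.

4 and 3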